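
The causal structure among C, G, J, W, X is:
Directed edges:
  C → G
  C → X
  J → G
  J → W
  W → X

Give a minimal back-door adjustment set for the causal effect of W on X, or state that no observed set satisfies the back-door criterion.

W→X: minimal back-door set ∅.

desc(W)\{W}={X}; candidates ⊆ {C,G,J}.
∅: W⊥X given ∅ in G with W→· removed — back-door holds.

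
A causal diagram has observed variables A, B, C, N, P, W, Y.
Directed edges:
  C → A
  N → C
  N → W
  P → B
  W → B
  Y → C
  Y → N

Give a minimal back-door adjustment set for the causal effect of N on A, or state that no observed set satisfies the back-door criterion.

desc(N)\{N}={A,B,C,W}; candidates ⊆ {P,Y}.
size 0: {}; under {} N still reaches {A,C,Y} ∋ A.
{Y}: N⊥A given {Y} in G with N→· removed — back-door holds.

N→A: minimal back-door set {Y}.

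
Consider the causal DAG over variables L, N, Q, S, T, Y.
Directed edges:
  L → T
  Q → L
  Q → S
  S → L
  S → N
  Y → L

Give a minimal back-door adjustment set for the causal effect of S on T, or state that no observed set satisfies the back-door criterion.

desc(S)\{S}={L,N,T}; candidates ⊆ {Q,Y}.
size 0: {}; under {} S still reaches {L,Q,T} ∋ T.
{Q}: S⊥T given {Q} in G with S→· removed — back-door holds.

S→T: minimal back-door set {Q}.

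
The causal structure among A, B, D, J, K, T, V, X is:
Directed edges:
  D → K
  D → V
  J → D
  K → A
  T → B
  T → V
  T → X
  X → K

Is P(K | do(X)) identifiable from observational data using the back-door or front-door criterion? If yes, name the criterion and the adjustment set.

P(K|do(X)): backdoor, adjust for ∅.

desc(X)\{X}={A,K}; candidates ⊆ {B,D,J,T,V}.
∅: X⊥K given ∅ in G with X→· removed — back-door holds.
P(K|do(X)) = P(K|X) — no adjustment needed.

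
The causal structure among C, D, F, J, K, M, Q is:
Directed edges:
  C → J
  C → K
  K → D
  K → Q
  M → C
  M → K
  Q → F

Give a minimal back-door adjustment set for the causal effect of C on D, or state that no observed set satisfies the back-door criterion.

C→D: minimal back-door set {M}.

desc(C)\{C}={D,F,J,K,Q}; candidates ⊆ {M}.
size 0: {}; under {} C still reaches {D,F,K,M,Q} ∋ D.
{M}: C⊥D given {M} in G with C→· removed — back-door holds.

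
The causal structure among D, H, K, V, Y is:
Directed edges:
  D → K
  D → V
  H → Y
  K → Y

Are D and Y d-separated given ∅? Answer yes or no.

Bayes-Ball from D | ∅ reaches {K,V,Y}.
Y ∈ reach(D|∅) ⇒ D ⊥̸ Y | ∅.

No — D and Y are d-connected given ∅.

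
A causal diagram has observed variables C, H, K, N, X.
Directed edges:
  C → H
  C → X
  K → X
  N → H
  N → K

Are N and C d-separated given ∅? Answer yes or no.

Bayes-Ball from N | ∅ reaches {H,K,X}.
C ∉ reach(N|∅) ⇒ N ⊥ C | ∅.

Yes — N ⊥ C | ∅.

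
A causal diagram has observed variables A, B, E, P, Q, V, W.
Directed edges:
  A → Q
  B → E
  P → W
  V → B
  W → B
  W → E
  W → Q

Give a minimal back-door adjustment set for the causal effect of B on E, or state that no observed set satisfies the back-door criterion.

desc(B)\{B}={E}; candidates ⊆ {A,P,Q,V,W}.
size 0: {}; under {} B still reaches {E,P,Q,V,W} ∋ E.
{W}: B⊥E given {W} in G with B→· removed — back-door holds.

B→E: minimal back-door set {W}.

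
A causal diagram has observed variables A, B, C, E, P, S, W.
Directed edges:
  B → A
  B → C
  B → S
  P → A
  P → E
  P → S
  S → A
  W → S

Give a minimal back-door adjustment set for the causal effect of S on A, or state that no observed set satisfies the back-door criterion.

desc(S)\{S}={A}; candidates ⊆ {B,C,E,P,W}.
size 0: {}; under {} S still reaches {A,B,C,E,P,W} ∋ A.
size 1: {B}, {C}, {E} …(+2); under {B} S still reaches {A,E,P,W} ∋ A.
{B,P}: S⊥A given {B,P} in G with S→· removed — back-door holds.

S→A: minimal back-door set {B, P}.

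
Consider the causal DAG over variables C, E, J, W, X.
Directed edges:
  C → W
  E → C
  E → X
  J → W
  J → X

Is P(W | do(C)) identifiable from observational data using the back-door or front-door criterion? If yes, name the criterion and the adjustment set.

P(W|do(C)): backdoor, adjust for ∅.

desc(C)\{C}={W}; candidates ⊆ {E,J,X}.
∅: C⊥W given ∅ in G with C→· removed — back-door holds.
P(W|do(C)) = P(W|C) — no adjustment needed.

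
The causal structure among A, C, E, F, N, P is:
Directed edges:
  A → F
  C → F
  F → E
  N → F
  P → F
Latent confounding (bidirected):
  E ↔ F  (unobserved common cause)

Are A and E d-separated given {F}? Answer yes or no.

Bayes-Ball from A | {F} reaches {C,E,N,P}.
E ∈ reach(A|{F}) ⇒ A ⊥̸ E | {F}.

No — A and E are d-connected given {F}.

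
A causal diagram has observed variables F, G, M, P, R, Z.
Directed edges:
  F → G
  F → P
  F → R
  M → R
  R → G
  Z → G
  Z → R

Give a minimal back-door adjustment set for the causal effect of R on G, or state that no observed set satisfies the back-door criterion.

R→G: minimal back-door set {F, Z}.

desc(R)\{R}={G}; candidates ⊆ {F,M,P,Z}.
size 0: {}; under {} R still reaches {F,G,M,P,Z} ∋ G.
size 1: {F}, {M}, {P} …(+1); under {F} R still reaches {G,M,Z} ∋ G.
{F,Z}: R⊥G given {F,Z} in G with R→· removed — back-door holds.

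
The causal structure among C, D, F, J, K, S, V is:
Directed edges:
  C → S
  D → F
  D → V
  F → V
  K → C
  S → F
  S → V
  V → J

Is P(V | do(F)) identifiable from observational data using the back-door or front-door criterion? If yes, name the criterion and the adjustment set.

desc(F)\{F}={J,V}; candidates ⊆ {C,D,K,S}.
size 0: {}; under {} F still reaches {C,D,J,K,S,V} ∋ V.
size 1: {C}, {D}, {K} …(+1); under {C} F still reaches {D,J,S,V} ∋ V.
{D,S}: F⊥V given {D,S} in G with F→· removed — back-door holds.
P(V|do(F)) = Σ_{D,S} P(V|F,D,S)·P(D,S).

P(V|do(F)): backdoor, adjust for {D, S}.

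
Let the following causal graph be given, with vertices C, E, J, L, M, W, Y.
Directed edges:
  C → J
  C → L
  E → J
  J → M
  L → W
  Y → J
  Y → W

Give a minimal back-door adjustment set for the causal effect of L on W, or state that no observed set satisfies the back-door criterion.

L→W: minimal back-door set ∅.

desc(L)\{L}={W}; candidates ⊆ {C,E,J,M,Y}.
∅: L⊥W given ∅ in G with L→· removed — back-door holds.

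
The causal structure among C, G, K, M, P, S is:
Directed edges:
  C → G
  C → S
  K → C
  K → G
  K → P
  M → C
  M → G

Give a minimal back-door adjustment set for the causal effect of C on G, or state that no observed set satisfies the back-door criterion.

C→G: minimal back-door set {K, M}.

desc(C)\{C}={G,S}; candidates ⊆ {K,M,P}.
size 0: {}; under {} C still reaches {G,K,M,P} ∋ G.
size 1: {K}, {M}, {P}; under {K} C still reaches {G,M} ∋ G.
{K,M}: C⊥G given {K,M} in G with C→· removed — back-door holds.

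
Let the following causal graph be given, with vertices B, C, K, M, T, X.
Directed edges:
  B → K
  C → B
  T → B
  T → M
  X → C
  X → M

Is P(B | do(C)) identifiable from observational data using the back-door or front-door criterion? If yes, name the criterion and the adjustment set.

desc(C)\{C}={B,K}; candidates ⊆ {M,T,X}.
∅: C⊥B given ∅ in G with C→· removed — back-door holds.
P(B|do(C)) = P(B|C) — no adjustment needed.

P(B|do(C)): backdoor, adjust for ∅.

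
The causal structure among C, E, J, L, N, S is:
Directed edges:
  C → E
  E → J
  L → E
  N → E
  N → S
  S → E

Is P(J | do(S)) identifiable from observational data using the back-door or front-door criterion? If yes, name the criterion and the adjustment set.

P(J|do(S)): backdoor, adjust for {N}.

desc(S)\{S}={E,J}; candidates ⊆ {C,L,N}.
size 0: {}; under {} S still reaches {E,J,N} ∋ J.
{N}: S⊥J given {N} in G with S→· removed — back-door holds.
P(J|do(S)) = Σ_{N} P(J|S,N)·P(N).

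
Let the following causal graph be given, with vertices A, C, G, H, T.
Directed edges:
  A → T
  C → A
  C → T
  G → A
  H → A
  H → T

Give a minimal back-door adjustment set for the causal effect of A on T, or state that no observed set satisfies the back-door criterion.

A→T: minimal back-door set {C, H}.

desc(A)\{A}={T}; candidates ⊆ {C,G,H}.
size 0: {}; under {} A still reaches {C,G,H,T} ∋ T.
size 1: {C}, {G}, {H}; under {C} A still reaches {G,H,T} ∋ T.
{C,H}: A⊥T given {C,H} in G with A→· removed — back-door holds.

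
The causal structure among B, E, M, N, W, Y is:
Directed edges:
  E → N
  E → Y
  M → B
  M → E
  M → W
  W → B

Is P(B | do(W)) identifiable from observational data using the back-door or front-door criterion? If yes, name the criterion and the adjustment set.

P(B|do(W)): backdoor, adjust for {M}.

desc(W)\{W}={B}; candidates ⊆ {E,M,N,Y}.
size 0: {}; under {} W still reaches {B,E,M,N,Y} ∋ B.
{M}: W⊥B given {M} in G with W→· removed — back-door holds.
P(B|do(W)) = Σ_{M} P(B|W,M)·P(M).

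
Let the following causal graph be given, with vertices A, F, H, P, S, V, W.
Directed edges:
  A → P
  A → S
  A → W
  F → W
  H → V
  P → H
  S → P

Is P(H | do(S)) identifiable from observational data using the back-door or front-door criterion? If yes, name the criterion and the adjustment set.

P(H|do(S)): backdoor, adjust for {A}.

desc(S)\{S}={H,P,V}; candidates ⊆ {A,F,W}.
size 0: {}; under {} S still reaches {A,H,P,V,W} ∋ H.
{A}: S⊥H given {A} in G with S→· removed — back-door holds.
P(H|do(S)) = Σ_{A} P(H|S,A)·P(A).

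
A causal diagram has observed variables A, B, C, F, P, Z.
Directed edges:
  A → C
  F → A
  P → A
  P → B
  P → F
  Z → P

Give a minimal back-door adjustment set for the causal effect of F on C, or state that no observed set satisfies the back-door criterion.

F→C: minimal back-door set {P}.

desc(F)\{F}={A,C}; candidates ⊆ {B,P,Z}.
size 0: {}; under {} F still reaches {A,B,C,P,Z} ∋ C.
{P}: F⊥C given {P} in G with F→· removed — back-door holds.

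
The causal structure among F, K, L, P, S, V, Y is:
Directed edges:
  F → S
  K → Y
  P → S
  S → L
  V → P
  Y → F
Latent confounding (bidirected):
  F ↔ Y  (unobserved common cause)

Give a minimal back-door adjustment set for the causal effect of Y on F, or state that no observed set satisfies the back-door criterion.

Y→F: no observed back-door set.

desc(Y)\{Y}={F,L,S}; candidates ⊆ {K,P,V}.
Y↔F: latent back-door arc(s) into Y.
size 0: {}; under {} Y still reaches {F,K,L,S} ∋ F.
size 1: {K}, {P}, {V}; under {K} Y still reaches {F,L,S} ∋ F.
size 2: {K,P}, {K,V}, {P,V}; under {K,P} Y still reaches {F,L,S} ∋ F.
Y↔F cannot be blocked by any observed set — no back-door set.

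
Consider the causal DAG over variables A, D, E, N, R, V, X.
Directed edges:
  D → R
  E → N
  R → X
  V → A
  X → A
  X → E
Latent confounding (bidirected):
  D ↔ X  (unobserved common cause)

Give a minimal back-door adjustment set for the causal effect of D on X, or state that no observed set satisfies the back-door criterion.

D→X: no observed back-door set.

desc(D)\{D}={A,E,N,R,X}; candidates ⊆ {V}.
D↔X: latent back-door arc(s) into D.
size 0: {}; under {} D still reaches {A,E,N,X} ∋ X.
size 1: {V}; under {V} D still reaches {A,E,N,X} ∋ X.
D↔X cannot be blocked by any observed set — no back-door set.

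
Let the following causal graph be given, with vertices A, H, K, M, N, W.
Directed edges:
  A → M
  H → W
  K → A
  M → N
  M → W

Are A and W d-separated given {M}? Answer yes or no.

Bayes-Ball from A | {M} reaches {K}.
W ∉ reach(A|{M}) ⇒ A ⊥ W | {M}.

Yes — A ⊥ W | {M}.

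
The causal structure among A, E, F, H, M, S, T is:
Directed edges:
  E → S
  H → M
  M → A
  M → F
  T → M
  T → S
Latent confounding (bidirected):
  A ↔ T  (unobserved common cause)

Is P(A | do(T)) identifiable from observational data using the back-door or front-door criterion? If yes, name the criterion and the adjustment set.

desc(T)\{T}={A,F,M,S}; candidates ⊆ {E,H}.
T↔A: latent back-door arc(s) into T.
size 0: {}; under {} T still reaches {A} ∋ A.
size 1: {E}, {H}; under {E} T still reaches {A} ∋ A.
size 2: {E,H}; under {E,H} T still reaches {A} ∋ A.
T↔A cannot be blocked by any observed set — no back-door set.
{M}: (i) intercepts every directed T→A path; (ii) no back-door T→{M}; (iii) {T} blocks every back-door {M}→A. Front-door holds.
P(A|do(T)) = Σ_{M} P(M|T) Σ_{T'} P(A|M,T')P(T').

P(A|do(T)): frontdoor, adjust for {M}.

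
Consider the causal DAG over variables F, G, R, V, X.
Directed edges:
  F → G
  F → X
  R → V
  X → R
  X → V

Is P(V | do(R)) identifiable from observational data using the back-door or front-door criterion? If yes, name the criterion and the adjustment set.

P(V|do(R)): backdoor, adjust for {X}.

desc(R)\{R}={V}; candidates ⊆ {F,G,X}.
size 0: {}; under {} R still reaches {F,G,V,X} ∋ V.
{X}: R⊥V given {X} in G with R→· removed — back-door holds.
P(V|do(R)) = Σ_{X} P(V|R,X)·P(X).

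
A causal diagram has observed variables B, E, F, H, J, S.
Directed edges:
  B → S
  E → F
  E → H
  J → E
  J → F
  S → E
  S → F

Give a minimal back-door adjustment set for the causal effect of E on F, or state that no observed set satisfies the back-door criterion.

E→F: minimal back-door set {J, S}.

desc(E)\{E}={F,H}; candidates ⊆ {B,J,S}.
size 0: {}; under {} E still reaches {B,F,J,S} ∋ F.
size 1: {B}, {J}, {S}; under {B} E still reaches {F,J,S} ∋ F.
{J,S}: E⊥F given {J,S} in G with E→· removed — back-door holds.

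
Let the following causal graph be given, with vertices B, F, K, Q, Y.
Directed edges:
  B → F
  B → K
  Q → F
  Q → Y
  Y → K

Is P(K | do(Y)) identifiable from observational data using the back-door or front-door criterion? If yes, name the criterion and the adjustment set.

P(K|do(Y)): backdoor, adjust for ∅.

desc(Y)\{Y}={K}; candidates ⊆ {B,F,Q}.
∅: Y⊥K given ∅ in G with Y→· removed — back-door holds.
P(K|do(Y)) = P(K|Y) — no adjustment needed.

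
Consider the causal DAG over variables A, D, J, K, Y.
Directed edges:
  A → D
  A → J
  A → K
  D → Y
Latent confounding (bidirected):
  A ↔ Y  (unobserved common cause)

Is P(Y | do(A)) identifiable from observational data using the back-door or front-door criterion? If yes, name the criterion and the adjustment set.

P(Y|do(A)): frontdoor, adjust for {D}.

desc(A)\{A}={D,J,K,Y}; candidates ⊆ {—}.
A↔Y: latent back-door arc(s) into A.
size 0: {}; under {} A still reaches {Y} ∋ Y.
A↔Y cannot be blocked by any observed set — no back-door set.
{D}: (i) intercepts every directed A→Y path; (ii) no back-door A→{D}; (iii) {A} blocks every back-door {D}→Y. Front-door holds.
P(Y|do(A)) = Σ_{D} P(D|A) Σ_{A'} P(Y|D,A')P(A').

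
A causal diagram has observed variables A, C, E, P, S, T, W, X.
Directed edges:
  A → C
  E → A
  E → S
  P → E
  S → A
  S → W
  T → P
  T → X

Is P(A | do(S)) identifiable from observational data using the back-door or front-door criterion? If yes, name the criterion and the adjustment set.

desc(S)\{S}={A,C,W}; candidates ⊆ {E,P,T,X}.
size 0: {}; under {} S still reaches {A,C,E,P,T,X} ∋ A.
{E}: S⊥A given {E} in G with S→· removed — back-door holds.
P(A|do(S)) = Σ_{E} P(A|S,E)·P(E).

P(A|do(S)): backdoor, adjust for {E}.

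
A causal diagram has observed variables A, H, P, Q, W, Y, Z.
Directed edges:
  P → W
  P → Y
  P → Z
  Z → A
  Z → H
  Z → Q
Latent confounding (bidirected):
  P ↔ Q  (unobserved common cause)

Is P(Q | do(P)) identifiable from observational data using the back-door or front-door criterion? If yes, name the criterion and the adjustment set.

P(Q|do(P)): frontdoor, adjust for {Z}.

desc(P)\{P}={A,H,Q,W,Y,Z}; candidates ⊆ {—}.
P↔Q: latent back-door arc(s) into P.
size 0: {}; under {} P still reaches {Q} ∋ Q.
P↔Q cannot be blocked by any observed set — no back-door set.
{Z}: (i) intercepts every directed P→Q path; (ii) no back-door P→{Z}; (iii) {P} blocks every back-door {Z}→Q. Front-door holds.
P(Q|do(P)) = Σ_{Z} P(Z|P) Σ_{P'} P(Q|Z,P')P(P').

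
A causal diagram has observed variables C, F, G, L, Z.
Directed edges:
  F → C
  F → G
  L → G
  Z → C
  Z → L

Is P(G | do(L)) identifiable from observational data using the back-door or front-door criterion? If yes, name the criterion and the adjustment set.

P(G|do(L)): backdoor, adjust for ∅.

desc(L)\{L}={G}; candidates ⊆ {C,F,Z}.
∅: L⊥G given ∅ in G with L→· removed — back-door holds.
P(G|do(L)) = P(G|L) — no adjustment needed.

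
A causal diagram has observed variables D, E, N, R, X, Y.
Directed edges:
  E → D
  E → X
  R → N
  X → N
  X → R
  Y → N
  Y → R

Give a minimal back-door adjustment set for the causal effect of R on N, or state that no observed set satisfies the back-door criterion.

desc(R)\{R}={N}; candidates ⊆ {D,E,X,Y}.
size 0: {}; under {} R still reaches {D,E,N,X,Y} ∋ N.
size 1: {D}, {E}, {X} …(+1); under {D} R still reaches {E,N,X,Y} ∋ N.
{X,Y}: R⊥N given {X,Y} in G with R→· removed — back-door holds.

R→N: minimal back-door set {X, Y}.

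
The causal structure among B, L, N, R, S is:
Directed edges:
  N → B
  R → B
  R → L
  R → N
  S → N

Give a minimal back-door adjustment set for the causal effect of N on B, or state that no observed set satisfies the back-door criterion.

desc(N)\{N}={B}; candidates ⊆ {L,R,S}.
size 0: {}; under {} N still reaches {B,L,R,S} ∋ B.
{R}: N⊥B given {R} in G with N→· removed — back-door holds.

N→B: minimal back-door set {R}.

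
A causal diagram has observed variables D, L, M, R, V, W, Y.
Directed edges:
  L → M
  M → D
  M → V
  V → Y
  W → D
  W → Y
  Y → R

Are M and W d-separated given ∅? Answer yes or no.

Bayes-Ball from M | ∅ reaches {D,L,R,V,Y}.
W ∉ reach(M|∅) ⇒ M ⊥ W | ∅.

Yes — M ⊥ W | ∅.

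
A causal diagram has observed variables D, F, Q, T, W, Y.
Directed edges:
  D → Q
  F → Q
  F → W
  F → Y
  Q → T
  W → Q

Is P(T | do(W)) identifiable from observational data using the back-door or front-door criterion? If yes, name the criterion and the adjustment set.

desc(W)\{W}={Q,T}; candidates ⊆ {D,F,Y}.
size 0: {}; under {} W still reaches {F,Q,T,Y} ∋ T.
{F}: W⊥T given {F} in G with W→· removed — back-door holds.
P(T|do(W)) = Σ_{F} P(T|W,F)·P(F).

P(T|do(W)): backdoor, adjust for {F}.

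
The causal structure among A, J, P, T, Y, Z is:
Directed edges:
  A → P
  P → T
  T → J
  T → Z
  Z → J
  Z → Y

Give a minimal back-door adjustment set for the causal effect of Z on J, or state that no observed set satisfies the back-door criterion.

desc(Z)\{Z}={J,Y}; candidates ⊆ {A,P,T}.
size 0: {}; under {} Z still reaches {A,J,P,T} ∋ J.
{T}: Z⊥J given {T} in G with Z→· removed — back-door holds.

Z→J: minimal back-door set {T}.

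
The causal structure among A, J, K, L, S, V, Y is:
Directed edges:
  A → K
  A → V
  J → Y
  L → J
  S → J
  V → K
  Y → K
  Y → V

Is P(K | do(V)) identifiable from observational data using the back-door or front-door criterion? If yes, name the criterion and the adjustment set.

desc(V)\{V}={K}; candidates ⊆ {A,J,L,S,Y}.
size 0: {}; under {} V still reaches {A,J,K,L,S,Y} ∋ K.
size 1: {A}, {J}, {L} …(+2); under {A} V still reaches {J,K,L,S,Y} ∋ K.
{A,Y}: V⊥K given {A,Y} in G with V→· removed — back-door holds.
P(K|do(V)) = Σ_{A,Y} P(K|V,A,Y)·P(A,Y).

P(K|do(V)): backdoor, adjust for {A, Y}.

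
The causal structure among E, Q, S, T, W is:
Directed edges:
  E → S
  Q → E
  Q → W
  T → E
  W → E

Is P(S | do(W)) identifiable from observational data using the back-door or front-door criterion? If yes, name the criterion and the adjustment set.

P(S|do(W)): backdoor, adjust for {Q}.

desc(W)\{W}={E,S}; candidates ⊆ {Q,T}.
size 0: {}; under {} W still reaches {E,Q,S} ∋ S.
{Q}: W⊥S given {Q} in G with W→· removed — back-door holds.
P(S|do(W)) = Σ_{Q} P(S|W,Q)·P(Q).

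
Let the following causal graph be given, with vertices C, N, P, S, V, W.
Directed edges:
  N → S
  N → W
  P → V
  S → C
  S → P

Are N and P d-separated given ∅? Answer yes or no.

No — N and P are d-connected given ∅.

Bayes-Ball from N | ∅ reaches {C,P,S,V,W}.
P ∈ reach(N|∅) ⇒ N ⊥̸ P | ∅.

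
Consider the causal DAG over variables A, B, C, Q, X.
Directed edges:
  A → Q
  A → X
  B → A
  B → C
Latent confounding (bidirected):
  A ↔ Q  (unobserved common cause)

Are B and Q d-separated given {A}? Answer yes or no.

No — B and Q are d-connected given {A}.

Bayes-Ball from B | {A} reaches {C,Q}.
Q ∈ reach(B|{A}) ⇒ B ⊥̸ Q | {A}.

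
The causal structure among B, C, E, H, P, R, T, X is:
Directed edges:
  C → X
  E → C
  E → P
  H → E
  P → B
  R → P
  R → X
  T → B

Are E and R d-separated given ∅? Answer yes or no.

Yes — E ⊥ R | ∅.

Bayes-Ball from E | ∅ reaches {B,C,H,P,X}.
R ∉ reach(E|∅) ⇒ E ⊥ R | ∅.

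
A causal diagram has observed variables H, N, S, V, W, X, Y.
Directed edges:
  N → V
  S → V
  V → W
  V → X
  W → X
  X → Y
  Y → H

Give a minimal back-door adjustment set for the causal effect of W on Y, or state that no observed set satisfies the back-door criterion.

W→Y: minimal back-door set {V}.

desc(W)\{W}={H,X,Y}; candidates ⊆ {N,S,V}.
size 0: {}; under {} W still reaches {H,N,S,V,X,Y} ∋ Y.
{V}: W⊥Y given {V} in G with W→· removed — back-door holds.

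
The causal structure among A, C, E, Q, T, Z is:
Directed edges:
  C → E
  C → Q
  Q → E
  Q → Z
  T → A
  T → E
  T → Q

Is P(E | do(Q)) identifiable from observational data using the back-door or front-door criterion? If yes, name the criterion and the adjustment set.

desc(Q)\{Q}={E,Z}; candidates ⊆ {A,C,T}.
size 0: {}; under {} Q still reaches {A,C,E,T} ∋ E.
size 1: {A}, {C}, {T}; under {A} Q still reaches {C,E,T} ∋ E.
{C,T}: Q⊥E given {C,T} in G with Q→· removed — back-door holds.
P(E|do(Q)) = Σ_{C,T} P(E|Q,C,T)·P(C,T).

P(E|do(Q)): backdoor, adjust for {C, T}.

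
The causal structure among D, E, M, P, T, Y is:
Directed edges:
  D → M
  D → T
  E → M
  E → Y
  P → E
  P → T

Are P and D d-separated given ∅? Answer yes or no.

Yes — P ⊥ D | ∅.

Bayes-Ball from P | ∅ reaches {E,M,T,Y}.
D ∉ reach(P|∅) ⇒ P ⊥ D | ∅.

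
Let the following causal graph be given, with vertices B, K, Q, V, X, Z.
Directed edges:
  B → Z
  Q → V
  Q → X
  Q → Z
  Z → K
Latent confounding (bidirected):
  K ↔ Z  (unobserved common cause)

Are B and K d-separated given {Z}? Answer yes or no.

Bayes-Ball from B | {Z} reaches {K,Q,V,X}.
K ∈ reach(B|{Z}) ⇒ B ⊥̸ K | {Z}.

No — B and K are d-connected given {Z}.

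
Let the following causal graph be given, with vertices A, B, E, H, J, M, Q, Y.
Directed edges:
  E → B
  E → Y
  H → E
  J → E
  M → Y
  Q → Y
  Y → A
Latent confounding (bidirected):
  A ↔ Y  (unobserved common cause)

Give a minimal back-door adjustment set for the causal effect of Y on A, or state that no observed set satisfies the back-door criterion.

desc(Y)\{Y}={A}; candidates ⊆ {B,E,H,J,M,Q}.
Y↔A: latent back-door arc(s) into Y.
size 0: {}; under {} Y still reaches {A,B,E,H,J,M,Q} ∋ A.
size 1: {B}, {E}, {H} …(+3); under {B} Y still reaches {A,E,H,J,M,Q} ∋ A.
size 2: {B,E}, {B,H}, {B,J} …(+12); under {B,E} Y still reaches {A,M,Q} ∋ A.
Y↔A cannot be blocked by any observed set — no back-door set.

Y→A: no observed back-door set.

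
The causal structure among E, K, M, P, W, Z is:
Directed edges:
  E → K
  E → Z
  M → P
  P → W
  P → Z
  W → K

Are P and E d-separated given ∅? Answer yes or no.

Bayes-Ball from P | ∅ reaches {K,M,W,Z}.
E ∉ reach(P|∅) ⇒ P ⊥ E | ∅.

Yes — P ⊥ E | ∅.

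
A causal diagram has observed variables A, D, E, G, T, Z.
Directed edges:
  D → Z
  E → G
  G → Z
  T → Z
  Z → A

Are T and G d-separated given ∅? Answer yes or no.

Yes — T ⊥ G | ∅.

Bayes-Ball from T | ∅ reaches {A,Z}.
G ∉ reach(T|∅) ⇒ T ⊥ G | ∅.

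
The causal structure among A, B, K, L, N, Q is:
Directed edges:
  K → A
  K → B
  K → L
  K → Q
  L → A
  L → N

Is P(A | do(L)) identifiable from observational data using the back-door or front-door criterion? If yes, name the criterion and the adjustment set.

P(A|do(L)): backdoor, adjust for {K}.

desc(L)\{L}={A,N}; candidates ⊆ {B,K,Q}.
size 0: {}; under {} L still reaches {A,B,K,Q} ∋ A.
{K}: L⊥A given {K} in G with L→· removed — back-door holds.
P(A|do(L)) = Σ_{K} P(A|L,K)·P(K).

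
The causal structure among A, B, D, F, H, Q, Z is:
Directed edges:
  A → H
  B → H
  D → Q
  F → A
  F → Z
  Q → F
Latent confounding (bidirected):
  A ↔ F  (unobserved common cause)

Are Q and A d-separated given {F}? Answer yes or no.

No — Q and A are d-connected given {F}.

Bayes-Ball from Q | {F} reaches {A,D,H}.
A ∈ reach(Q|{F}) ⇒ Q ⊥̸ A | {F}.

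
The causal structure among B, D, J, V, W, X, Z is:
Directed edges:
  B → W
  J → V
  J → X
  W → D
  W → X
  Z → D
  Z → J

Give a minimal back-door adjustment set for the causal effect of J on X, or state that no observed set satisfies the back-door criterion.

J→X: minimal back-door set ∅.

desc(J)\{J}={V,X}; candidates ⊆ {B,D,W,Z}.
∅: J⊥X given ∅ in G with J→· removed — back-door holds.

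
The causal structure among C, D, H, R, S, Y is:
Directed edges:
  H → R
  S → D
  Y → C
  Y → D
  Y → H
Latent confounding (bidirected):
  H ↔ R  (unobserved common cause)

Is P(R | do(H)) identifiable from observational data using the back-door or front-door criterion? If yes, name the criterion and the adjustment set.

desc(H)\{H}={R}; candidates ⊆ {C,D,S,Y}.
H↔R: latent back-door arc(s) into H.
size 0: {}; under {} H still reaches {C,D,R,Y} ∋ R.
size 1: {C}, {D}, {S} …(+1); under {C} H still reaches {D,R,Y} ∋ R.
size 2: {C,D}, {C,S}, {C,Y} …(+3); under {C,D} H still reaches {R,S,Y} ∋ R.
H↔R cannot be blocked by any observed set — no back-door set.
No mediator lies on a directed H→…→R path.
Neither criterion identifies P(R|do(H)) in this graph.

P(R|do(H)): not identifiable (no BD/FD set).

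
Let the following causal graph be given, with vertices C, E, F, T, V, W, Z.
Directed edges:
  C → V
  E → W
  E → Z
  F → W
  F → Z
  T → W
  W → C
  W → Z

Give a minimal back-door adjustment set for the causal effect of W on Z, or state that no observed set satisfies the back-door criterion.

W→Z: minimal back-door set {E, F}.

desc(W)\{W}={C,V,Z}; candidates ⊆ {E,F,T}.
size 0: {}; under {} W still reaches {E,F,T,Z} ∋ Z.
size 1: {E}, {F}, {T}; under {E} W still reaches {F,T,Z} ∋ Z.
{E,F}: W⊥Z given {E,F} in G with W→· removed — back-door holds.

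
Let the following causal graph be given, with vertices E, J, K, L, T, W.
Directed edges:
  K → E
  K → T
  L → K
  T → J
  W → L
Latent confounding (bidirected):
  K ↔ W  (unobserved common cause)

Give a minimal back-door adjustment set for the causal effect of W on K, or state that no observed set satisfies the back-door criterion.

desc(W)\{W}={E,J,K,L,T}; candidates ⊆ {—}.
W↔K: latent back-door arc(s) into W.
size 0: {}; under {} W still reaches {E,J,K,T} ∋ K.
W↔K cannot be blocked by any observed set — no back-door set.

W→K: no observed back-door set.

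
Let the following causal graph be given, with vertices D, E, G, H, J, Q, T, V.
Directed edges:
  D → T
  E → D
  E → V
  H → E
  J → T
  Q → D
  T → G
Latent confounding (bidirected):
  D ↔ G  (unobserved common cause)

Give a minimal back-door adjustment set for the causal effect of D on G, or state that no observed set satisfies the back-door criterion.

D→G: no observed back-door set.

desc(D)\{D}={G,T}; candidates ⊆ {E,H,J,Q,V}.
D↔G: latent back-door arc(s) into D.
size 0: {}; under {} D still reaches {E,G,H,Q,V} ∋ G.
size 1: {E}, {H}, {J} …(+2); under {E} D still reaches {G,Q} ∋ G.
size 2: {E,H}, {E,J}, {E,Q} …(+7); under {E,H} D still reaches {G,Q} ∋ G.
D↔G cannot be blocked by any observed set — no back-door set.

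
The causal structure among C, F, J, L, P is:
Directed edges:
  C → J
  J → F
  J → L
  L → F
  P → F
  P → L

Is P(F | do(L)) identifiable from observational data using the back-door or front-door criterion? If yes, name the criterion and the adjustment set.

P(F|do(L)): backdoor, adjust for {J, P}.

desc(L)\{L}={F}; candidates ⊆ {C,J,P}.
size 0: {}; under {} L still reaches {C,F,J,P} ∋ F.
size 1: {C}, {J}, {P}; under {C} L still reaches {F,J,P} ∋ F.
{J,P}: L⊥F given {J,P} in G with L→· removed — back-door holds.
P(F|do(L)) = Σ_{J,P} P(F|L,J,P)·P(J,P).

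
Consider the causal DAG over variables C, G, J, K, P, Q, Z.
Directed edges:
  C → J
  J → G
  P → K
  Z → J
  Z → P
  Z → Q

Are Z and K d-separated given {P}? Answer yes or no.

Bayes-Ball from Z | {P} reaches {G,J,Q}.
K ∉ reach(Z|{P}) ⇒ Z ⊥ K | {P}.

Yes — Z ⊥ K | {P}.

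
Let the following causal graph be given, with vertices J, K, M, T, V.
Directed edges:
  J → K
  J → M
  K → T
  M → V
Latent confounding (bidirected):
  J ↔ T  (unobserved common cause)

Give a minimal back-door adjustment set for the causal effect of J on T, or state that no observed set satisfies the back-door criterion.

desc(J)\{J}={K,M,T,V}; candidates ⊆ {—}.
J↔T: latent back-door arc(s) into J.
size 0: {}; under {} J still reaches {T} ∋ T.
J↔T cannot be blocked by any observed set — no back-door set.

J→T: no observed back-door set.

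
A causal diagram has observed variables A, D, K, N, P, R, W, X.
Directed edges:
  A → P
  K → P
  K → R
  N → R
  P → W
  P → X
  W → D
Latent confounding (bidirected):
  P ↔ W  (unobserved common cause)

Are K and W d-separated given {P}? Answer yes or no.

No — K and W are d-connected given {P}.

Bayes-Ball from K | {P} reaches {A,D,R,W}.
W ∈ reach(K|{P}) ⇒ K ⊥̸ W | {P}.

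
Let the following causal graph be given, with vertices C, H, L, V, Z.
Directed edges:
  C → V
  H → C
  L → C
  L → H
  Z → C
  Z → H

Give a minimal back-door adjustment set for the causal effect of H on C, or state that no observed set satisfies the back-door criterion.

desc(H)\{H}={C,V}; candidates ⊆ {L,Z}.
size 0: {}; under {} H still reaches {C,L,V,Z} ∋ C.
size 1: {L}, {Z}; under {L} H still reaches {C,V,Z} ∋ C.
{L,Z}: H⊥C given {L,Z} in G with H→· removed — back-door holds.

H→C: minimal back-door set {L, Z}.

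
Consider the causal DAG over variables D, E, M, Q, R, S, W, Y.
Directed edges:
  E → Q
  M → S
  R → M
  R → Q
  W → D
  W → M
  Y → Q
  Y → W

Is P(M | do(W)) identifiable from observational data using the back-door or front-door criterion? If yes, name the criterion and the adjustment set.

P(M|do(W)): backdoor, adjust for ∅.

desc(W)\{W}={D,M,S}; candidates ⊆ {E,Q,R,Y}.
∅: W⊥M given ∅ in G with W→· removed — back-door holds.
P(M|do(W)) = P(M|W) — no adjustment needed.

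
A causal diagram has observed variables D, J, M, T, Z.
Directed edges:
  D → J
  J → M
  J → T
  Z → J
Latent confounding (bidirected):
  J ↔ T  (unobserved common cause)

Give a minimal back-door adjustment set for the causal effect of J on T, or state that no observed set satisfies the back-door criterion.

desc(J)\{J}={M,T}; candidates ⊆ {D,Z}.
J↔T: latent back-door arc(s) into J.
size 0: {}; under {} J still reaches {D,T,Z} ∋ T.
size 1: {D}, {Z}; under {D} J still reaches {T,Z} ∋ T.
size 2: {D,Z}; under {D,Z} J still reaches {T} ∋ T.
J↔T cannot be blocked by any observed set — no back-door set.

J→T: no observed back-door set.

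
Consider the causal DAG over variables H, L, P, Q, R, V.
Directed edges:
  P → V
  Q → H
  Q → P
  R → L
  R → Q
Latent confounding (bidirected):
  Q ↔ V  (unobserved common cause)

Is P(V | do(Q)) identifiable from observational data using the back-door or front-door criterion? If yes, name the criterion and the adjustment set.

P(V|do(Q)): frontdoor, adjust for {P}.

desc(Q)\{Q}={H,P,V}; candidates ⊆ {L,R}.
Q↔V: latent back-door arc(s) into Q.
size 0: {}; under {} Q still reaches {L,R,V} ∋ V.
size 1: {L}, {R}; under {L} Q still reaches {R,V} ∋ V.
size 2: {L,R}; under {L,R} Q still reaches {V} ∋ V.
Q↔V cannot be blocked by any observed set — no back-door set.
{P}: (i) intercepts every directed Q→V path; (ii) no back-door Q→{P}; (iii) {Q} blocks every back-door {P}→V. Front-door holds.
P(V|do(Q)) = Σ_{P} P(P|Q) Σ_{Q'} P(V|P,Q')P(Q').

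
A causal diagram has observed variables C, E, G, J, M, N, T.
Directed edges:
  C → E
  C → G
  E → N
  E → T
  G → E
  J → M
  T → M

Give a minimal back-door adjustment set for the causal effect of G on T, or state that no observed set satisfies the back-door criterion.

desc(G)\{G}={E,M,N,T}; candidates ⊆ {C,J}.
size 0: {}; under {} G still reaches {C,E,M,N,T} ∋ T.
{C}: G⊥T given {C} in G with G→· removed — back-door holds.

G→T: minimal back-door set {C}.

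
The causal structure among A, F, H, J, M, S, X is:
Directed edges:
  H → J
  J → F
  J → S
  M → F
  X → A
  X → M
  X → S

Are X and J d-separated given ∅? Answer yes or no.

Yes — X ⊥ J | ∅.

Bayes-Ball from X | ∅ reaches {A,F,M,S}.
J ∉ reach(X|∅) ⇒ X ⊥ J | ∅.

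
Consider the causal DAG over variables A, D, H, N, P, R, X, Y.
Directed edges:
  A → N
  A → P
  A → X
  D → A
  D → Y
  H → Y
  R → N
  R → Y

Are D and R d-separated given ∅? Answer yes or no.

Bayes-Ball from D | ∅ reaches {A,N,P,X,Y}.
R ∉ reach(D|∅) ⇒ D ⊥ R | ∅.

Yes — D ⊥ R | ∅.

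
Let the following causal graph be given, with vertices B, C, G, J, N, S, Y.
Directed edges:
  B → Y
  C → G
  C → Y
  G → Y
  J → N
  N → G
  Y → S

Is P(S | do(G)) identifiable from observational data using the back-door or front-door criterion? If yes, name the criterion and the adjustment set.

P(S|do(G)): backdoor, adjust for {C}.

desc(G)\{G}={S,Y}; candidates ⊆ {B,C,J,N}.
size 0: {}; under {} G still reaches {C,J,N,S,Y} ∋ S.
{C}: G⊥S given {C} in G with G→· removed — back-door holds.
P(S|do(G)) = Σ_{C} P(S|G,C)·P(C).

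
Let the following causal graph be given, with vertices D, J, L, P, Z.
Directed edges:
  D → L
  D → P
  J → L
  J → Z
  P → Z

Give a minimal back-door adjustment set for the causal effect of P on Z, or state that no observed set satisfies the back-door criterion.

desc(P)\{P}={Z}; candidates ⊆ {D,J,L}.
∅: P⊥Z given ∅ in G with P→· removed — back-door holds.

P→Z: minimal back-door set ∅.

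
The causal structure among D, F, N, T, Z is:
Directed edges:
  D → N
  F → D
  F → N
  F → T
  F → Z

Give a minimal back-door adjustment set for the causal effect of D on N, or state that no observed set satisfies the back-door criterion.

D→N: minimal back-door set {F}.

desc(D)\{D}={N}; candidates ⊆ {F,T,Z}.
size 0: {}; under {} D still reaches {F,N,T,Z} ∋ N.
{F}: D⊥N given {F} in G with D→· removed — back-door holds.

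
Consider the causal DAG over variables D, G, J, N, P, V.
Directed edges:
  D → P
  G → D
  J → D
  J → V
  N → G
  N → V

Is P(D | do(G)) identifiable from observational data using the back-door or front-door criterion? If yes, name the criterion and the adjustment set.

desc(G)\{G}={D,P}; candidates ⊆ {J,N,V}.
∅: G⊥D given ∅ in G with G→· removed — back-door holds.
P(D|do(G)) = P(D|G) — no adjustment needed.

P(D|do(G)): backdoor, adjust for ∅.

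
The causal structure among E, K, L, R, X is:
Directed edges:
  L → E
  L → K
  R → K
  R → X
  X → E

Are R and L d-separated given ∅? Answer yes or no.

Bayes-Ball from R | ∅ reaches {E,K,X}.
L ∉ reach(R|∅) ⇒ R ⊥ L | ∅.

Yes — R ⊥ L | ∅.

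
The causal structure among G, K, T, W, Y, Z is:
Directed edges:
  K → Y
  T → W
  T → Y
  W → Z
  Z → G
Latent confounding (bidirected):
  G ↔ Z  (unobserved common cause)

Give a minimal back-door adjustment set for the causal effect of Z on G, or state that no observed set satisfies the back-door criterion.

desc(Z)\{Z}={G}; candidates ⊆ {K,T,W,Y}.
Z↔G: latent back-door arc(s) into Z.
size 0: {}; under {} Z still reaches {G,T,W,Y} ∋ G.
size 1: {K}, {T}, {W} …(+1); under {K} Z still reaches {G,T,W,Y} ∋ G.
size 2: {K,T}, {K,W}, {K,Y} …(+3); under {K,T} Z still reaches {G,W} ∋ G.
Z↔G cannot be blocked by any observed set — no back-door set.

Z→G: no observed back-door set.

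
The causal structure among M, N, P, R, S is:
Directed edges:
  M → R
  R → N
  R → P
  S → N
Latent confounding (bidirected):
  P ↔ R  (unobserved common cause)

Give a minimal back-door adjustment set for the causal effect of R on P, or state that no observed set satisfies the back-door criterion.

desc(R)\{R}={N,P}; candidates ⊆ {M,S}.
R↔P: latent back-door arc(s) into R.
size 0: {}; under {} R still reaches {M,P} ∋ P.
size 1: {M}, {S}; under {M} R still reaches {P} ∋ P.
size 2: {M,S}; under {M,S} R still reaches {P} ∋ P.
R↔P cannot be blocked by any observed set — no back-door set.

R→P: no observed back-door set.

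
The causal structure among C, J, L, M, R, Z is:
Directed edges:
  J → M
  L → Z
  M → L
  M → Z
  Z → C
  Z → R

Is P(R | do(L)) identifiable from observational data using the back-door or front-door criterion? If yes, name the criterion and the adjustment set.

P(R|do(L)): backdoor, adjust for {M}.

desc(L)\{L}={C,R,Z}; candidates ⊆ {J,M}.
size 0: {}; under {} L still reaches {C,J,M,R,Z} ∋ R.
{M}: L⊥R given {M} in G with L→· removed — back-door holds.
P(R|do(L)) = Σ_{M} P(R|L,M)·P(M).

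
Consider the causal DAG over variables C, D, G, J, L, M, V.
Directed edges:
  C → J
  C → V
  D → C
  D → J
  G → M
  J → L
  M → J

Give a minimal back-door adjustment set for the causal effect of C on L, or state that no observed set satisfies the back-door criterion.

desc(C)\{C}={J,L,V}; candidates ⊆ {D,G,M}.
size 0: {}; under {} C still reaches {D,J,L} ∋ L.
{D}: C⊥L given {D} in G with C→· removed — back-door holds.

C→L: minimal back-door set {D}.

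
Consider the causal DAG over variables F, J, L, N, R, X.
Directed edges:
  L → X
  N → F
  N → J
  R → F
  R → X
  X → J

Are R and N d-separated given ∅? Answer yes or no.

Bayes-Ball from R | ∅ reaches {F,J,X}.
N ∉ reach(R|∅) ⇒ R ⊥ N | ∅.

Yes — R ⊥ N | ∅.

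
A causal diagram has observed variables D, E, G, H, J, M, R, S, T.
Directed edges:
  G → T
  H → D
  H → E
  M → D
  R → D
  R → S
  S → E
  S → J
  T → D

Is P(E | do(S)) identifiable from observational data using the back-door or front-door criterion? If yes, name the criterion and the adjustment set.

P(E|do(S)): backdoor, adjust for ∅.

desc(S)\{S}={E,J}; candidates ⊆ {D,G,H,M,R,T}.
∅: S⊥E given ∅ in G with S→· removed — back-door holds.
P(E|do(S)) = P(E|S) — no adjustment needed.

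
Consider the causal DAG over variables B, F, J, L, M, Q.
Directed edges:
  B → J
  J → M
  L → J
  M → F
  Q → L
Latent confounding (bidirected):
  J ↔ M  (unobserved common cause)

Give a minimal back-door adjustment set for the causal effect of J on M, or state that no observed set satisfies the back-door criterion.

desc(J)\{J}={F,M}; candidates ⊆ {B,L,Q}.
J↔M: latent back-door arc(s) into J.
size 0: {}; under {} J still reaches {B,F,L,M,Q} ∋ M.
size 1: {B}, {L}, {Q}; under {B} J still reaches {F,L,M,Q} ∋ M.
size 2: {B,L}, {B,Q}, {L,Q}; under {B,L} J still reaches {F,M} ∋ M.
J↔M cannot be blocked by any observed set — no back-door set.

J→M: no observed back-door set.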